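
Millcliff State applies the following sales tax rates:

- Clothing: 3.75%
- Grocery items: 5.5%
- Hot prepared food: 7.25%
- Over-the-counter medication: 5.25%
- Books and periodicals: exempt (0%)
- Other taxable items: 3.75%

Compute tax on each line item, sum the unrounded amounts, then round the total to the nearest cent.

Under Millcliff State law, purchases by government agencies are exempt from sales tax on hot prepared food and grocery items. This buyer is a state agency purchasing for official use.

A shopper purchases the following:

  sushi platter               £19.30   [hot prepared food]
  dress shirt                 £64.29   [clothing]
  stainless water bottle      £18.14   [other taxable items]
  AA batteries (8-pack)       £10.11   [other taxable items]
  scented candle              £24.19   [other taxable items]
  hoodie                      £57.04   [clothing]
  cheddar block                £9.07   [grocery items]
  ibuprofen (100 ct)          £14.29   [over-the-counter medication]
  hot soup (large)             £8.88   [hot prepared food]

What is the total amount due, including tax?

Sushi platter £19.30: hot prepared food, buyer-exempt → 0% → £0.00
Dress shirt £64.29: clothing → 3.75% → £2.410875
Stainless water bottle £18.14: other taxable items → 3.75% → £0.68025
AA batteries (8-pack) £10.11: other taxable items → 3.75% → £0.379125
Scented candle £24.19: other taxable items → 3.75% → £0.907125
Hoodie £57.04: clothing → 3.75% → £2.139
Cheddar block £9.07: grocery items, buyer-exempt → 0% → £0.00
Ibuprofen (100 ct) £14.29: over-the-counter medication → 5.25% → £0.750225
Hot soup (large) £8.88: hot prepared food, buyer-exempt → 0% → £0.00
Subtotal = £225.31; unrounded tax = £7.2666 → £7.27; total due = £232.58

£232.58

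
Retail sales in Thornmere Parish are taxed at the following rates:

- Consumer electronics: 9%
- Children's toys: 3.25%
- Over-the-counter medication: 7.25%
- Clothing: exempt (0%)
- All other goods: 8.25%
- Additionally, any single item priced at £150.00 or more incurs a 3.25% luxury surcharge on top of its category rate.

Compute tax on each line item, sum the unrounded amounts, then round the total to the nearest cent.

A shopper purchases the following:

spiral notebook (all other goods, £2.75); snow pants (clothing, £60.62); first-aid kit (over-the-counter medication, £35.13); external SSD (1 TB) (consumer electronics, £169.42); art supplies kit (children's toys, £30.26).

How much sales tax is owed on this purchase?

Spiral notebook £2.75: all other goods → 8.25% → £0.226875
Snow pants £60.62: clothing → 0% → £0.00
First-aid kit £35.13: over-the-counter medication → 7.25% → £2.546925
External SSD (1 TB) £169.42: consumer electronics → 9% + 3.25% surcharge = 12.25% → £20.75395
Art supplies kit £30.26: children's toys → 3.25% → £0.98345
Unrounded tax sum = £24.5112 → £24.51

£24.51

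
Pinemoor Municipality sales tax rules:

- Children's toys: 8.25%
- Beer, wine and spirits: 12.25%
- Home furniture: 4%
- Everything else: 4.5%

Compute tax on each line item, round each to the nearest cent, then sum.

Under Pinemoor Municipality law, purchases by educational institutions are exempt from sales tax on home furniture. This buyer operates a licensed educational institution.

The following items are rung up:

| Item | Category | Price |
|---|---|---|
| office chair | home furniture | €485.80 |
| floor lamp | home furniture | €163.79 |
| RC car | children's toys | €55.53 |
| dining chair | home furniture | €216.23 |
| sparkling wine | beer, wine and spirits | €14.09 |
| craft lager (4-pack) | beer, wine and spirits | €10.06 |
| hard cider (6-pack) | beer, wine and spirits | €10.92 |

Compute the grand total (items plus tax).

€965.30

Office chair €485.80: home furniture, buyer-exempt → 0% → €0.00
Floor lamp €163.79: home furniture, buyer-exempt → 0% → €0.00
RC car €55.53: children's toys → 8.25% → €4.58
Dining chair €216.23: home furniture, buyer-exempt → 0% → €0.00
Sparkling wine €14.09: beer, wine and spirits → 12.25% → €1.73
Craft lager (4-pack) €10.06: beer, wine and spirits → 12.25% → €1.23
Hard cider (6-pack) €10.92: beer, wine and spirits → 12.25% → €1.34
Subtotal = €956.42; tax = €8.88; total due = €965.30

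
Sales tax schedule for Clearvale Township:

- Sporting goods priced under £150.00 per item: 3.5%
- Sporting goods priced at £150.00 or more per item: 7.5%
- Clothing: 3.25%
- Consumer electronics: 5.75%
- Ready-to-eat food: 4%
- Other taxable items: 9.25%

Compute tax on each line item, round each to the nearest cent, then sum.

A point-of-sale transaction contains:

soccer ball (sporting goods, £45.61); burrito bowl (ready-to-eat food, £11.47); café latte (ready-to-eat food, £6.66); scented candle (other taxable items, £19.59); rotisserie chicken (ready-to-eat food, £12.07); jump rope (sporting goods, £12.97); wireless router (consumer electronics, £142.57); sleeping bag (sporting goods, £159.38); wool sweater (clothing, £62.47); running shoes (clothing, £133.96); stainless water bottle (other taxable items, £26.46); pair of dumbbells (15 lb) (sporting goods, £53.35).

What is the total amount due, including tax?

£722.48

Soccer ball £45.61: sporting goods, under £150.00 → 3.5% → £1.60
Burrito bowl £11.47: ready-to-eat food → 4% → £0.46
Café latte £6.66: ready-to-eat food → 4% → £0.27
Scented candle £19.59: other taxable items → 9.25% → £1.81
Rotisserie chicken £12.07: ready-to-eat food → 4% → £0.48
Jump rope £12.97: sporting goods, under £150.00 → 3.5% → £0.45
Wireless router £142.57: consumer electronics → 5.75% → £8.20
Sleeping bag £159.38: sporting goods, £150.00 or more → 7.5% → £11.95
Wool sweater £62.47: clothing → 3.25% → £2.03
Running shoes £133.96: clothing → 3.25% → £4.35
Stainless water bottle £26.46: other taxable items → 9.25% → £2.45
Pair of dumbbells (15 lb) £53.35: sporting goods, under £150.00 → 3.5% → £1.87
Subtotal = £686.56; tax = £35.92; total due = £722.48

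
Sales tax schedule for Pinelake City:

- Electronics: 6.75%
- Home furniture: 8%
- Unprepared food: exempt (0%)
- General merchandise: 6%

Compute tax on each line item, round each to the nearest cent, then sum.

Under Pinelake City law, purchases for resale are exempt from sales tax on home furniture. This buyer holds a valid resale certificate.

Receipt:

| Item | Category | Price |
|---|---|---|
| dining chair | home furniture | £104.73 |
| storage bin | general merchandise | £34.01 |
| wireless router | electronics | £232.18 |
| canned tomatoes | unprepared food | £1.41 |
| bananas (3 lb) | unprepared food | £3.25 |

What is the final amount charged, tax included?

£393.29

Dining chair £104.73: home furniture, buyer-exempt → 0% → £0.00
Storage bin £34.01: general merchandise → 6% → £2.04
Wireless router £232.18: electronics → 6.75% → £15.67
Canned tomatoes £1.41: unprepared food → 0% → £0.00
Bananas (3 lb) £3.25: unprepared food → 0% → £0.00
Subtotal = £375.58; tax = £17.71; total due = £393.29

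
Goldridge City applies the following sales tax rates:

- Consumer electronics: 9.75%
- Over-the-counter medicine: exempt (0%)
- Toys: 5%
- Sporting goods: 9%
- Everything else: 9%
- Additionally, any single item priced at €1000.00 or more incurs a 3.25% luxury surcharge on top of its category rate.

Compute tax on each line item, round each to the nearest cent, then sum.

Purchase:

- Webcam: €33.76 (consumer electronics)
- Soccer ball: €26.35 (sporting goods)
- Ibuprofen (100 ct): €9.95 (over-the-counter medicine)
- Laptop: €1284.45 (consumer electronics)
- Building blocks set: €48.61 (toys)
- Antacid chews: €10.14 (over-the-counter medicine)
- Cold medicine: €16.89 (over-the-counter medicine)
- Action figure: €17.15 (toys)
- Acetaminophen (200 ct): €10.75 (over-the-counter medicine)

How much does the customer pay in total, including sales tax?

Webcam €33.76: consumer electronics → 9.75% → €3.29
Soccer ball €26.35: sporting goods → 9% → €2.37
Ibuprofen (100 ct) €9.95: over-the-counter medicine → 0% → €0.00
Laptop €1284.45: consumer electronics → 9.75% + 3.25% surcharge = 13% → €166.98
Building blocks set €48.61: toys → 5% → €2.43
Antacid chews €10.14: over-the-counter medicine → 0% → €0.00
Cold medicine €16.89: over-the-counter medicine → 0% → €0.00
Action figure €17.15: toys → 5% → €0.86
Acetaminophen (200 ct) €10.75: over-the-counter medicine → 0% → €0.00
Subtotal = €1458.05; tax = €175.93; total due = €1633.98

€1633.98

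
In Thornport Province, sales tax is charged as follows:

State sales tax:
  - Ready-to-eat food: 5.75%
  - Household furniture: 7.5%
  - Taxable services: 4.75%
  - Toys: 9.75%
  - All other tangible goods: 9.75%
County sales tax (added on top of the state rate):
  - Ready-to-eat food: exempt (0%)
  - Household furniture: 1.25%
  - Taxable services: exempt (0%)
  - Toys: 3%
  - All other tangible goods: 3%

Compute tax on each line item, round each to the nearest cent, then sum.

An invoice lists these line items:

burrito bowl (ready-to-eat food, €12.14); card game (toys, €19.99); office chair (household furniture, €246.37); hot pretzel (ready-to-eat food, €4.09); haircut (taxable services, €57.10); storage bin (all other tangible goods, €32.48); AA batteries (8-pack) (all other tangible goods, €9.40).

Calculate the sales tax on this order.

€33.10

Burrito bowl €12.14: ready-to-eat food → 5.75% + 0% county = 5.75% → €0.70
Card game €19.99: toys → 9.75% + 3% county = 12.75% → €2.55
Office chair €246.37: household furniture → 7.5% + 1.25% county = 8.75% → €21.56
Hot pretzel €4.09: ready-to-eat food → 5.75% + 0% county = 5.75% → €0.24
Haircut €57.10: taxable services → 4.75% + 0% county = 4.75% → €2.71
Storage bin €32.48: all other tangible goods → 9.75% + 3% county = 12.75% → €4.14
AA batteries (8-pack) €9.40: all other tangible goods → 9.75% + 3% county = 12.75% → €1.20
Total tax = €0.70 + €2.55 + €21.56 + €0.24 + €2.71 + €4.14 + €1.20 = €33.10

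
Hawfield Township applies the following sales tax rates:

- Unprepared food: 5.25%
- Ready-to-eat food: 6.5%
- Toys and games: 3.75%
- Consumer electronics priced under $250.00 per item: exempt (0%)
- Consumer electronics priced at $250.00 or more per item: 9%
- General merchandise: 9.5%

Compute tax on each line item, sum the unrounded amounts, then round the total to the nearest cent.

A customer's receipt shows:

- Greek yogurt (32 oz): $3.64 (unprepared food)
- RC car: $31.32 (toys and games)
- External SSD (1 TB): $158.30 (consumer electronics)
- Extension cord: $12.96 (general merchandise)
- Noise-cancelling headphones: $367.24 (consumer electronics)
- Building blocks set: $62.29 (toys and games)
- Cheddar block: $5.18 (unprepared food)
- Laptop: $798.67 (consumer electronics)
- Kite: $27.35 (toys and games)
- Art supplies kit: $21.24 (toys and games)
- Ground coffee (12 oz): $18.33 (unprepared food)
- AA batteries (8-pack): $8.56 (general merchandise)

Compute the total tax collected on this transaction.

Greek yogurt (32 oz) $3.64: unprepared food → 5.25% → $0.1911
RC car $31.32: toys and games → 3.75% → $1.1745
External SSD (1 TB) $158.30: consumer electronics, under $250.00 → 0% → $0.00
Extension cord $12.96: general merchandise → 9.5% → $1.2312
Noise-cancelling headphones $367.24: consumer electronics, $250.00 or more → 9% → $33.0516
Building blocks set $62.29: toys and games → 3.75% → $2.335875
Cheddar block $5.18: unprepared food → 5.25% → $0.27195
Laptop $798.67: consumer electronics, $250.00 or more → 9% → $71.8803
Kite $27.35: toys and games → 3.75% → $1.025625
Art supplies kit $21.24: toys and games → 3.75% → $0.7965
Ground coffee (12 oz) $18.33: unprepared food → 5.25% → $0.962325
AA batteries (8-pack) $8.56: general merchandise → 9.5% → $0.8132
Unrounded tax sum = $113.734175 → $113.73

$113.73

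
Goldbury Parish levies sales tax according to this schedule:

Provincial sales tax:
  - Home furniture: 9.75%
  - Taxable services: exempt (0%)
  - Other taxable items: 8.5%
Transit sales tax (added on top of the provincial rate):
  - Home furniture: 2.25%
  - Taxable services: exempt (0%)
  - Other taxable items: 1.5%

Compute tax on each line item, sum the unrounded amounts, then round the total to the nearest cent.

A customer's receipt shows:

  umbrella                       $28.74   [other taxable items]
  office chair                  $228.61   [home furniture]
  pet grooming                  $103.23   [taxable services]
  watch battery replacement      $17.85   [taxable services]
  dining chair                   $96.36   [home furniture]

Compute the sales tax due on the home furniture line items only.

$39.00

Office chair $228.61: home furniture → 9.75% + 2.25% transit = 12% → $27.4332
Dining chair $96.36: home furniture → 9.75% + 2.25% transit = 12% → $11.5632
Tax on home furniture: unrounded sum = $38.9964 → $39.00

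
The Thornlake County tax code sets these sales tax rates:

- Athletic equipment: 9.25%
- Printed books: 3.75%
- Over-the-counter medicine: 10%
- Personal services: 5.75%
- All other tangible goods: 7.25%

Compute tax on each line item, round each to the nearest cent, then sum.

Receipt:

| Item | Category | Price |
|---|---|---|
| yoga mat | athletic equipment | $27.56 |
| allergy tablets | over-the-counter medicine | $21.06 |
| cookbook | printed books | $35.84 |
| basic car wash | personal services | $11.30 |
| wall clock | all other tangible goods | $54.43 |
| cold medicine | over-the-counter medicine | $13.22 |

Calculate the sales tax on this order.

$11.92

Yoga mat $27.56: athletic equipment → 9.25% → $2.55
Allergy tablets $21.06: over-the-counter medicine → 10% → $2.11
Cookbook $35.84: printed books → 3.75% → $1.34
Basic car wash $11.30: personal services → 5.75% → $0.65
Wall clock $54.43: all other tangible goods → 7.25% → $3.95
Cold medicine $13.22: over-the-counter medicine → 10% → $1.32
Total tax = $2.55 + $2.11 + $1.34 + $0.65 + $3.95 + $1.32 = $11.92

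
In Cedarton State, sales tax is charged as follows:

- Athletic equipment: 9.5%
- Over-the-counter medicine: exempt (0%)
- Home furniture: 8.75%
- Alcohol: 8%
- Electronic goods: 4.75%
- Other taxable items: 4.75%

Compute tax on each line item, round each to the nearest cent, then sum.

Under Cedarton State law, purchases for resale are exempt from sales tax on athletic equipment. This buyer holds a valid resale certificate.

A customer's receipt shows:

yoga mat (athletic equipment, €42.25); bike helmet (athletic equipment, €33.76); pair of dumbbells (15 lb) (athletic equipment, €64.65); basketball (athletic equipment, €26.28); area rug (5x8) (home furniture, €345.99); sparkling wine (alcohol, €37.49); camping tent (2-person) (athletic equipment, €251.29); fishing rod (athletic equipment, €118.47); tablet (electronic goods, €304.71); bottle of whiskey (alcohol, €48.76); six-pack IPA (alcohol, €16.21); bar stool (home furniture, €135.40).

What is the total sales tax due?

€64.79

Yoga mat €42.25: athletic equipment, buyer-exempt → 0% → €0.00
Bike helmet €33.76: athletic equipment, buyer-exempt → 0% → €0.00
Pair of dumbbells (15 lb) €64.65: athletic equipment, buyer-exempt → 0% → €0.00
Basketball €26.28: athletic equipment, buyer-exempt → 0% → €0.00
Area rug (5x8) €345.99: home furniture → 8.75% → €30.27
Sparkling wine €37.49: alcohol → 8% → €3.00
Camping tent (2-person) €251.29: athletic equipment, buyer-exempt → 0% → €0.00
Fishing rod €118.47: athletic equipment, buyer-exempt → 0% → €0.00
Tablet €304.71: electronic goods → 4.75% → €14.47
Bottle of whiskey €48.76: alcohol → 8% → €3.90
Six-pack IPA €16.21: alcohol → 8% → €1.30
Bar stool €135.40: home furniture → 8.75% → €11.85
Total tax = €30.27 + €3.00 + €14.47 + €3.90 + €1.30 + €11.85 = €64.79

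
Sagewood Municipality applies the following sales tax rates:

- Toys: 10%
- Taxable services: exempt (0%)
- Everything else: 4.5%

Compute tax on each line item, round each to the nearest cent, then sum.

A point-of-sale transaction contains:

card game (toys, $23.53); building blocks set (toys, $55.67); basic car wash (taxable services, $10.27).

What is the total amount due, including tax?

$97.39

Card game $23.53: toys → 10% → $2.35
Building blocks set $55.67: toys → 10% → $5.57
Basic car wash $10.27: taxable services → 0% → $0.00
Subtotal = $89.47; tax = $7.92; total due = $97.39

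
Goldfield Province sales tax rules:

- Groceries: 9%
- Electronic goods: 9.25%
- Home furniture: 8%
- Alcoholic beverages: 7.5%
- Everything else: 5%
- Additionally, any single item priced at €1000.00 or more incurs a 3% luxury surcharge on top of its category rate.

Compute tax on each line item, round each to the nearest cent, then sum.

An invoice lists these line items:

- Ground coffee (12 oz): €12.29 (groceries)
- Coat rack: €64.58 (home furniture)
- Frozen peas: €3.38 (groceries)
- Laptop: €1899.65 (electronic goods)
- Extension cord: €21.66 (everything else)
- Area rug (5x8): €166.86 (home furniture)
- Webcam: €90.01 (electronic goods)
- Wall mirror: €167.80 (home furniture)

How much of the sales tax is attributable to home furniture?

Coat rack €64.58: home furniture → 8% → €5.17
Area rug (5x8) €166.86: home furniture → 8% → €13.35
Wall mirror €167.80: home furniture → 8% → €13.42
Tax on home furniture = €5.17 + €13.35 + €13.42 = €31.94

€31.94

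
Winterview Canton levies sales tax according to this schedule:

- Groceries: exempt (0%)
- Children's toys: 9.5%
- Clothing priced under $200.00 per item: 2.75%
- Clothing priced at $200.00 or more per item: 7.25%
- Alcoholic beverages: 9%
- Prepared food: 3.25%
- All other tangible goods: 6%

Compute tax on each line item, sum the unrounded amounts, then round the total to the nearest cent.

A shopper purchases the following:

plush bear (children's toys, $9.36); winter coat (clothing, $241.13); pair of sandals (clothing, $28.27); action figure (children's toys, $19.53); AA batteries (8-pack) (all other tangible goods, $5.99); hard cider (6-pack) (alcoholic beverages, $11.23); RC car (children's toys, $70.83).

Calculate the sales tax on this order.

$29.10

Plush bear $9.36: children's toys → 9.5% → $0.8892
Winter coat $241.13: clothing, $200.00 or more → 7.25% → $17.481925
Pair of sandals $28.27: clothing, under $200.00 → 2.75% → $0.777425
Action figure $19.53: children's toys → 9.5% → $1.85535
AA batteries (8-pack) $5.99: all other tangible goods → 6% → $0.3594
Hard cider (6-pack) $11.23: alcoholic beverages → 9% → $1.0107
RC car $70.83: children's toys → 9.5% → $6.72885
Unrounded tax sum = $29.10285 → $29.10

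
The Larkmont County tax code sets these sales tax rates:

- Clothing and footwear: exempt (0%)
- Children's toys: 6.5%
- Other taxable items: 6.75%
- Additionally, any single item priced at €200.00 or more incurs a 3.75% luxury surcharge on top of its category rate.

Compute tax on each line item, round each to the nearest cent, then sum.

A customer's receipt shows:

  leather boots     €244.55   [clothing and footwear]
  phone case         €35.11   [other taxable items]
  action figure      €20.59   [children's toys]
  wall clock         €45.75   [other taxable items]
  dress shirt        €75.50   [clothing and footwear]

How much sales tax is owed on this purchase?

€15.97

Leather boots €244.55: clothing and footwear → 0% + 3.75% surcharge = 3.75% → €9.17
Phone case €35.11: other taxable items → 6.75% → €2.37
Action figure €20.59: children's toys → 6.5% → €1.34
Wall clock €45.75: other taxable items → 6.75% → €3.09
Dress shirt €75.50: clothing and footwear → 0% → €0.00
Total tax = €9.17 + €2.37 + €1.34 + €3.09 = €15.97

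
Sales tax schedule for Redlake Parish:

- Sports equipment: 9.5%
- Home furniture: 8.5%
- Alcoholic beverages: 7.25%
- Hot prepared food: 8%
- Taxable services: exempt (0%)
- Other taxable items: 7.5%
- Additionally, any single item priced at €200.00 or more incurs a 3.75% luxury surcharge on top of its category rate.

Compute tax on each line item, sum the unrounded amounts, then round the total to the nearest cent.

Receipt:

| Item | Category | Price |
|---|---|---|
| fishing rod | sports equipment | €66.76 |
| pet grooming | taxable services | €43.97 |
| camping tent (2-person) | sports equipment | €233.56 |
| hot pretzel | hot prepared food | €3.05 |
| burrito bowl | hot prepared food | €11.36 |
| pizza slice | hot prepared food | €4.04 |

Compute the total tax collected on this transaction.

€38.76

Fishing rod €66.76: sports equipment → 9.5% → €6.3422
Pet grooming €43.97: taxable services → 0% → €0.00
Camping tent (2-person) €233.56: sports equipment → 9.5% + 3.75% surcharge = 13.25% → €30.9467
Hot pretzel €3.05: hot prepared food → 8% → €0.244
Burrito bowl €11.36: hot prepared food → 8% → €0.9088
Pizza slice €4.04: hot prepared food → 8% → €0.3232
Unrounded tax sum = €38.7649 → €38.76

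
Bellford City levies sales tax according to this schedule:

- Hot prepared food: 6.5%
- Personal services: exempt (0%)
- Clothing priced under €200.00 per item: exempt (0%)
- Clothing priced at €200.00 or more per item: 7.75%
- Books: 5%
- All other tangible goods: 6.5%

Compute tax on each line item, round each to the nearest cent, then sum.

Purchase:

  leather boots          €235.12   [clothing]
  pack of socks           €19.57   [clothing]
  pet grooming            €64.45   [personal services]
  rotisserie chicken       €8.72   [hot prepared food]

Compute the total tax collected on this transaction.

Leather boots €235.12: clothing, €200.00 or more → 7.75% → €18.22
Pack of socks €19.57: clothing, under €200.00 → 0% → €0.00
Pet grooming €64.45: personal services → 0% → €0.00
Rotisserie chicken €8.72: hot prepared food → 6.5% → €0.57
Total tax = €18.22 + €0.57 = €18.79

€18.79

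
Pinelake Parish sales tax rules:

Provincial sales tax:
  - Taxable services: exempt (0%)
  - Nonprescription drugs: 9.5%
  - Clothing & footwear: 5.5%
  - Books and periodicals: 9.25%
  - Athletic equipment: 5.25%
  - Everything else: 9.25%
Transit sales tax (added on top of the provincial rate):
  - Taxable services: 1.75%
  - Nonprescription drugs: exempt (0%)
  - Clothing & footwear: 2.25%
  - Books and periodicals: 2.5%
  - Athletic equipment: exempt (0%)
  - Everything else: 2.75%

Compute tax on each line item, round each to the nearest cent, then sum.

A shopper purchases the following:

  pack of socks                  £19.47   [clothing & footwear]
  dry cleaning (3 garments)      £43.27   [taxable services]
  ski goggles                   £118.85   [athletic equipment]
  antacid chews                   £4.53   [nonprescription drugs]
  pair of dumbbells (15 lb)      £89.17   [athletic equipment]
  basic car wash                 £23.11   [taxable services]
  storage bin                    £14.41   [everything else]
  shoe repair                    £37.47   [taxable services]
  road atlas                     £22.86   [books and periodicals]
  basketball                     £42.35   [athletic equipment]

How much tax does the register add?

Pack of socks £19.47: clothing & footwear → 5.5% + 2.25% transit = 7.75% → £1.51
Dry cleaning (3 garments) £43.27: taxable services → 0% + 1.75% transit = 1.75% → £0.76
Ski goggles £118.85: athletic equipment → 5.25% + 0% transit = 5.25% → £6.24
Antacid chews £4.53: nonprescription drugs → 9.5% + 0% transit = 9.5% → £0.43
Pair of dumbbells (15 lb) £89.17: athletic equipment → 5.25% + 0% transit = 5.25% → £4.68
Basic car wash £23.11: taxable services → 0% + 1.75% transit = 1.75% → £0.40
Storage bin £14.41: everything else → 9.25% + 2.75% transit = 12% → £1.73
Shoe repair £37.47: taxable services → 0% + 1.75% transit = 1.75% → £0.66
Road atlas £22.86: books and periodicals → 9.25% + 2.5% transit = 11.75% → £2.69
Basketball £42.35: athletic equipment → 5.25% + 0% transit = 5.25% → £2.22
Total tax = £1.51 + £0.76 + £6.24 + £0.43 + £4.68 + £0.40 + £1.73 + £0.66 + £2.69 + £2.22 = £21.32

£21.32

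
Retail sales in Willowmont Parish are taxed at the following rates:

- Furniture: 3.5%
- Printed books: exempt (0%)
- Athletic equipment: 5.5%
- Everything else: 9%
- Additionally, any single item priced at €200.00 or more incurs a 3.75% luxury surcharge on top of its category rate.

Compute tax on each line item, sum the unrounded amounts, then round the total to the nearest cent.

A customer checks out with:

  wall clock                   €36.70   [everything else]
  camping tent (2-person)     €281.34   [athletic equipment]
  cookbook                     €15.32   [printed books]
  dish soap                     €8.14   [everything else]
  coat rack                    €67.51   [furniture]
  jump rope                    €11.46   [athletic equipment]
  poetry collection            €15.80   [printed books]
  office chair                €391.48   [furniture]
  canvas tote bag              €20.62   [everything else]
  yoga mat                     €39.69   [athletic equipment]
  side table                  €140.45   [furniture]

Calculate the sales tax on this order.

€70.39

Wall clock €36.70: everything else → 9% → €3.303
Camping tent (2-person) €281.34: athletic equipment → 5.5% + 3.75% surcharge = 9.25% → €26.02395
Cookbook €15.32: printed books → 0% → €0.00
Dish soap €8.14: everything else → 9% → €0.7326
Coat rack €67.51: furniture → 3.5% → €2.36285
Jump rope €11.46: athletic equipment → 5.5% → €0.6303
Poetry collection €15.80: printed books → 0% → €0.00
Office chair €391.48: furniture → 3.5% + 3.75% surcharge = 7.25% → €28.3823
Canvas tote bag €20.62: everything else → 9% → €1.8558
Yoga mat €39.69: athletic equipment → 5.5% → €2.18295
Side table €140.45: furniture → 3.5% → €4.91575
Unrounded tax sum = €70.3895 → €70.39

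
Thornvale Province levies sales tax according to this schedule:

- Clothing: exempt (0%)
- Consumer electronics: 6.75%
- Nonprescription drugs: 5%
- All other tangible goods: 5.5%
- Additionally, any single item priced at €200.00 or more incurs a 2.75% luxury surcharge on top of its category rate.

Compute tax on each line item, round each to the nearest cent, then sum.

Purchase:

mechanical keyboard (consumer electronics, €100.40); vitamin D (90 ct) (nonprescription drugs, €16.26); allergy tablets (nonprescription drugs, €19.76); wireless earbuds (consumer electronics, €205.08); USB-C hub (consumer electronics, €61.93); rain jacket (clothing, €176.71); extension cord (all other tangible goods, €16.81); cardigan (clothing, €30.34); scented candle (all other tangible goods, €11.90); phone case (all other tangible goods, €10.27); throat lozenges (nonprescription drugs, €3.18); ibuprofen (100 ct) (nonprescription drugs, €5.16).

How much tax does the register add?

Mechanical keyboard €100.40: consumer electronics → 6.75% → €6.78
Vitamin D (90 ct) €16.26: nonprescription drugs → 5% → €0.81
Allergy tablets €19.76: nonprescription drugs → 5% → €0.99
Wireless earbuds €205.08: consumer electronics → 6.75% + 2.75% surcharge = 9.5% → €19.48
USB-C hub €61.93: consumer electronics → 6.75% → €4.18
Rain jacket €176.71: clothing → 0% → €0.00
Extension cord €16.81: all other tangible goods → 5.5% → €0.92
Cardigan €30.34: clothing → 0% → €0.00
Scented candle €11.90: all other tangible goods → 5.5% → €0.65
Phone case €10.27: all other tangible goods → 5.5% → €0.56
Throat lozenges €3.18: nonprescription drugs → 5% → €0.16
Ibuprofen (100 ct) €5.16: nonprescription drugs → 5% → €0.26
Total tax = €6.78 + €0.81 + €0.99 + €19.48 + €4.18 + €0.92 + €0.65 + €0.56 + €0.16 + €0.26 = €34.79

€34.79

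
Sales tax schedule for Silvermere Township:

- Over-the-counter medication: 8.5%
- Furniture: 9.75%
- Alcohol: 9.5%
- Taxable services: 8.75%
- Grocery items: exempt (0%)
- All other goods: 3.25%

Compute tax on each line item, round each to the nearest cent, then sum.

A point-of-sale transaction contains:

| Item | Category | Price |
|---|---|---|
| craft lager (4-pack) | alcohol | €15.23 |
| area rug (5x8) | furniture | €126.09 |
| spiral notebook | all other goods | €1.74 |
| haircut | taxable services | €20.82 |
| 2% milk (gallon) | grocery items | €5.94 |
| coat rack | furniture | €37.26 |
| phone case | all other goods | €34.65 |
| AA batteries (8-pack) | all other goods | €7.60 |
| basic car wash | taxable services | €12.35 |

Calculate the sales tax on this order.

Craft lager (4-pack) €15.23: alcohol → 9.5% → €1.45
Area rug (5x8) €126.09: furniture → 9.75% → €12.29
Spiral notebook €1.74: all other goods → 3.25% → €0.06
Haircut €20.82: taxable services → 8.75% → €1.82
2% milk (gallon) €5.94: grocery items → 0% → €0.00
Coat rack €37.26: furniture → 9.75% → €3.63
Phone case €34.65: all other goods → 3.25% → €1.13
AA batteries (8-pack) €7.60: all other goods → 3.25% → €0.25
Basic car wash €12.35: taxable services → 8.75% → €1.08
Total tax = €1.45 + €12.29 + €0.06 + €1.82 + €3.63 + €1.13 + €0.25 + €1.08 = €21.71

€21.71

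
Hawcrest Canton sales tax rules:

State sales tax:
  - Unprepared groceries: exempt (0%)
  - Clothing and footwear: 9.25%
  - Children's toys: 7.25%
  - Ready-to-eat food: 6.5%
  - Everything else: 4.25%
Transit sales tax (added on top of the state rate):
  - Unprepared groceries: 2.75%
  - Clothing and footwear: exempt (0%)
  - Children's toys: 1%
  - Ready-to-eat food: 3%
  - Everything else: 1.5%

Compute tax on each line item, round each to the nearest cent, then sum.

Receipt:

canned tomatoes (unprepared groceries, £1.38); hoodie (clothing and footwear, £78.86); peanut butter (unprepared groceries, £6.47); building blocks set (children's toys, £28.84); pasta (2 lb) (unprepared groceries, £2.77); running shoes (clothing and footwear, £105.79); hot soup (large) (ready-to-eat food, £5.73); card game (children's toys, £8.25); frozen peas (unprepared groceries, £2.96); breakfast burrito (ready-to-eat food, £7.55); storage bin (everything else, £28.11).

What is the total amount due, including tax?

Canned tomatoes £1.38: unprepared groceries → 0% + 2.75% transit = 2.75% → £0.04
Hoodie £78.86: clothing and footwear → 9.25% + 0% transit = 9.25% → £7.29
Peanut butter £6.47: unprepared groceries → 0% + 2.75% transit = 2.75% → £0.18
Building blocks set £28.84: children's toys → 7.25% + 1% transit = 8.25% → £2.38
Pasta (2 lb) £2.77: unprepared groceries → 0% + 2.75% transit = 2.75% → £0.08
Running shoes £105.79: clothing and footwear → 9.25% + 0% transit = 9.25% → £9.79
Hot soup (large) £5.73: ready-to-eat food → 6.5% + 3% transit = 9.5% → £0.54
Card game £8.25: children's toys → 7.25% + 1% transit = 8.25% → £0.68
Frozen peas £2.96: unprepared groceries → 0% + 2.75% transit = 2.75% → £0.08
Breakfast burrito £7.55: ready-to-eat food → 6.5% + 3% transit = 9.5% → £0.72
Storage bin £28.11: everything else → 4.25% + 1.5% transit = 5.75% → £1.62
Subtotal = £276.71; tax = £23.40; total due = £300.11

£300.11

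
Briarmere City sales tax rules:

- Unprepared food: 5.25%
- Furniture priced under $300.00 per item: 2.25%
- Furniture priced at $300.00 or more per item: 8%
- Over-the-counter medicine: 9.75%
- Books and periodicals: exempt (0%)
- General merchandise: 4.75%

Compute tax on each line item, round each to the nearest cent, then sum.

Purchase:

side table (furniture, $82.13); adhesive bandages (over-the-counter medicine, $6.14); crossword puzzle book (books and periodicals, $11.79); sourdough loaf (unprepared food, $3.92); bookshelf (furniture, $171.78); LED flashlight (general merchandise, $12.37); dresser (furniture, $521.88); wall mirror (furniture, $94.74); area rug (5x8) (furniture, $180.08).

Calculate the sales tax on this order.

$55.05

Side table $82.13: furniture, under $300.00 → 2.25% → $1.85
Adhesive bandages $6.14: over-the-counter medicine → 9.75% → $0.60
Crossword puzzle book $11.79: books and periodicals → 0% → $0.00
Sourdough loaf $3.92: unprepared food → 5.25% → $0.21
Bookshelf $171.78: furniture, under $300.00 → 2.25% → $3.87
LED flashlight $12.37: general merchandise → 4.75% → $0.59
Dresser $521.88: furniture, $300.00 or more → 8% → $41.75
Wall mirror $94.74: furniture, under $300.00 → 2.25% → $2.13
Area rug (5x8) $180.08: furniture, under $300.00 → 2.25% → $4.05
Total tax = $1.85 + $0.60 + $0.21 + $3.87 + $0.59 + $41.75 + $2.13 + $4.05 = $55.05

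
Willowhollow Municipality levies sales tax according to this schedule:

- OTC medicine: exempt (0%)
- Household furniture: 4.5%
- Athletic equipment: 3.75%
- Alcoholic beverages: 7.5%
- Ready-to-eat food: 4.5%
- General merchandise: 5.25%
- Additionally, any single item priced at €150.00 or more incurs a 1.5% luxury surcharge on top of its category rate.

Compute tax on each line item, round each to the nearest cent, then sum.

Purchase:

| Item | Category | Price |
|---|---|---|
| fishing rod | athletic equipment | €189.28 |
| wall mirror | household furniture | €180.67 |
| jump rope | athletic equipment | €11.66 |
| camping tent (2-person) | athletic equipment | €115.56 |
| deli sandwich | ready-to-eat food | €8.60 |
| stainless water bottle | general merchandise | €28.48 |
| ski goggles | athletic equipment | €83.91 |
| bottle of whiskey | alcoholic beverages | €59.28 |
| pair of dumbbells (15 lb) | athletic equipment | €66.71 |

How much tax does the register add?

Fishing rod €189.28: athletic equipment → 3.75% + 1.5% surcharge = 5.25% → €9.94
Wall mirror €180.67: household furniture → 4.5% + 1.5% surcharge = 6% → €10.84
Jump rope €11.66: athletic equipment → 3.75% → €0.44
Camping tent (2-person) €115.56: athletic equipment → 3.75% → €4.33
Deli sandwich €8.60: ready-to-eat food → 4.5% → €0.39
Stainless water bottle €28.48: general merchandise → 5.25% → €1.50
Ski goggles €83.91: athletic equipment → 3.75% → €3.15
Bottle of whiskey €59.28: alcoholic beverages → 7.5% → €4.45
Pair of dumbbells (15 lb) €66.71: athletic equipment → 3.75% → €2.50
Total tax = €9.94 + €10.84 + €0.44 + €4.33 + €0.39 + €1.50 + €3.15 + €4.45 + €2.50 = €37.54

€37.54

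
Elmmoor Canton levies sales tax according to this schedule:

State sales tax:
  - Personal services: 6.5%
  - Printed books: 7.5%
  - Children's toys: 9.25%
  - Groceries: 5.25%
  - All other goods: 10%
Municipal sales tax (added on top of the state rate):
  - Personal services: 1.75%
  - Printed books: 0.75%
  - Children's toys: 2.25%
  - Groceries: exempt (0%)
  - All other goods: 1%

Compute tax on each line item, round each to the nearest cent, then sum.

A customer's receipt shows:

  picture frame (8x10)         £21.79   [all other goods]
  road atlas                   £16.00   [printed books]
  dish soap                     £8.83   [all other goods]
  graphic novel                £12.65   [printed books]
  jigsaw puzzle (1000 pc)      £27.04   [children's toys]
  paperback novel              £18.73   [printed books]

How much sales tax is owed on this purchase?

£10.39

Picture frame (8x10) £21.79: all other goods → 10% + 1% municipal = 11% → £2.40
Road atlas £16.00: printed books → 7.5% + 0.75% municipal = 8.25% → £1.32
Dish soap £8.83: all other goods → 10% + 1% municipal = 11% → £0.97
Graphic novel £12.65: printed books → 7.5% + 0.75% municipal = 8.25% → £1.04
Jigsaw puzzle (1000 pc) £27.04: children's toys → 9.25% + 2.25% municipal = 11.5% → £3.11
Paperback novel £18.73: printed books → 7.5% + 0.75% municipal = 8.25% → £1.55
Total tax = £2.40 + £1.32 + £0.97 + £1.04 + £3.11 + £1.55 = £10.39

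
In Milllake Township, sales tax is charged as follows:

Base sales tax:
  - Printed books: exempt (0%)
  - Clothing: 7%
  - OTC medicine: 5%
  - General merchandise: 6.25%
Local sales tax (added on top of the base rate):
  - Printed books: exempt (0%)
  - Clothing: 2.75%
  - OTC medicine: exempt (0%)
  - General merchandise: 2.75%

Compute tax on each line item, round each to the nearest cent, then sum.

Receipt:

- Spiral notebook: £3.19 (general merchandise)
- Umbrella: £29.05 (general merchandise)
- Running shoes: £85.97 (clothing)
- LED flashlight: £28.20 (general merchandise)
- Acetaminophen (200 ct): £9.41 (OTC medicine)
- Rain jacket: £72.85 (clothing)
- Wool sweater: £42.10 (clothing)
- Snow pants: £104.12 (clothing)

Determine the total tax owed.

Spiral notebook £3.19: general merchandise → 6.25% + 2.75% local = 9% → £0.29
Umbrella £29.05: general merchandise → 6.25% + 2.75% local = 9% → £2.61
Running shoes £85.97: clothing → 7% + 2.75% local = 9.75% → £8.38
LED flashlight £28.20: general merchandise → 6.25% + 2.75% local = 9% → £2.54
Acetaminophen (200 ct) £9.41: OTC medicine → 5% + 0% local = 5% → £0.47
Rain jacket £72.85: clothing → 7% + 2.75% local = 9.75% → £7.10
Wool sweater £42.10: clothing → 7% + 2.75% local = 9.75% → £4.10
Snow pants £104.12: clothing → 7% + 2.75% local = 9.75% → £10.15
Total tax = £0.29 + £2.61 + £8.38 + £2.54 + £0.47 + £7.10 + £4.10 + £10.15 = £35.64

£35.64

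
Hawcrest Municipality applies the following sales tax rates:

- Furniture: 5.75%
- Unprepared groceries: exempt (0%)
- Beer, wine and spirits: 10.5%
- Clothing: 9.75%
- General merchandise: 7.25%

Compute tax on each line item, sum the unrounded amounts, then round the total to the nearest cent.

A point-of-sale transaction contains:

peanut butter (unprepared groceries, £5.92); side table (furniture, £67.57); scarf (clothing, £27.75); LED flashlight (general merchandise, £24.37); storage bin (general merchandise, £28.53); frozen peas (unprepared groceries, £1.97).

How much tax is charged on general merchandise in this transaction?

LED flashlight £24.37: general merchandise → 7.25% → £1.766825
Storage bin £28.53: general merchandise → 7.25% → £2.068425
Tax on general merchandise: unrounded sum = £3.83525 → £3.84

£3.84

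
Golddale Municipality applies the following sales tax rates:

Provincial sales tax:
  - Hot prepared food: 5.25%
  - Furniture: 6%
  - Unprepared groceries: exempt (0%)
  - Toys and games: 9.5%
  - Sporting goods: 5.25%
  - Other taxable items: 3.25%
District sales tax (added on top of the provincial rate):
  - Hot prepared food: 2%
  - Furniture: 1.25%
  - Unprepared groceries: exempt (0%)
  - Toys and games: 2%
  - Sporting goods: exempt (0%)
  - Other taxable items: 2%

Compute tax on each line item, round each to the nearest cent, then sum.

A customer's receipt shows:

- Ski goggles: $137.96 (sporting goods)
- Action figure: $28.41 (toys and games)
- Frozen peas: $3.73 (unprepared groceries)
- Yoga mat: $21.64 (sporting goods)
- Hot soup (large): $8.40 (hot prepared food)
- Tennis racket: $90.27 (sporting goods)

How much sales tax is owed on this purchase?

$17.00

Ski goggles $137.96: sporting goods → 5.25% + 0% district = 5.25% → $7.24
Action figure $28.41: toys and games → 9.5% + 2% district = 11.5% → $3.27
Frozen peas $3.73: unprepared groceries → 0% + 0% district = 0% → $0.00
Yoga mat $21.64: sporting goods → 5.25% + 0% district = 5.25% → $1.14
Hot soup (large) $8.40: hot prepared food → 5.25% + 2% district = 7.25% → $0.61
Tennis racket $90.27: sporting goods → 5.25% + 0% district = 5.25% → $4.74
Total tax = $7.24 + $3.27 + $1.14 + $0.61 + $4.74 = $17.00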